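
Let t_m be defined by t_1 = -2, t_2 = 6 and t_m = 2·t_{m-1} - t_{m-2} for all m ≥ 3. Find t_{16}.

118

Step forward from the initial values:
t_3 = 14; t_4 = 22; t_5 = 30; …; t_{13} = 94; t_{14} = 102; t_{15} = 110; t_{16} = 118.
(Characteristic roots are 1 and 1.)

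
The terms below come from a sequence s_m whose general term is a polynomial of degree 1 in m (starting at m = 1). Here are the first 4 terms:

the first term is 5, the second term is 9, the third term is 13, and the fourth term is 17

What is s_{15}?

61

1st diffs: 4, 4, 4 (constant).
So s_m = 4m + 1.
Evaluating at m = 15 gives s_{15} = 61.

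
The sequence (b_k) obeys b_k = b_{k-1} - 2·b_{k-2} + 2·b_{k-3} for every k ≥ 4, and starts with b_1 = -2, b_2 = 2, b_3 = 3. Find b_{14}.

149

Applying the relation repeatedly:
b_4 = -5, b_5 = -7, b_6 = 9, …, b_{11} = 53, b_{12} = -75, b_{13} = -107, b_{14} = 149.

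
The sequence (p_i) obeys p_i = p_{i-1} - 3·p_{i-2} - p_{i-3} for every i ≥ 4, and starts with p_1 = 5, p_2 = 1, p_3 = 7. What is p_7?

Iterate the recurrence:
p_4 = -1  p_5 = -23  p_6 = -27  p_7 = 43.

43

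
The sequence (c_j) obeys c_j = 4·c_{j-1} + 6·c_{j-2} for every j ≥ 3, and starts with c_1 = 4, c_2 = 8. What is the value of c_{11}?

26880896

c_3 = 56; c_4 = 272; c_5 = 1424; c_6 = 7328; c_7 = 37856; c_8 = 195392; c_9 = 1008704; c_{10} = 5207168; c_{11} = 26880896.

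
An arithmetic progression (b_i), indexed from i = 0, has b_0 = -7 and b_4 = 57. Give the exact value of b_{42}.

Common difference d = (57 - (-7)) / (4 - 0) = 16.
b_i = -7 + (i - 0)·16.
b_{42} = -7 + 42·16 = 665.

665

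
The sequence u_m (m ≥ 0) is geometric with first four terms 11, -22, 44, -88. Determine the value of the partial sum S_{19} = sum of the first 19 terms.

1922393

Common ratio r = -2.
u_m = 11·(-2)^(m-0).
S = 11·((-2)^19 - 1)/(-2 - 1) = 11·(-524288 - 1)/(-3) = 1922393.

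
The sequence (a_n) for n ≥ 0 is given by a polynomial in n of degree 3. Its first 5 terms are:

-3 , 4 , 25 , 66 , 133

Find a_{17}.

1st diffs: 7, 21, 41, 67.
2nd diffs: 14, 20, 26.
3rd diffs: 6, 6 (constant).
Newton forward-difference form: a_n = -3 + 7·C(n,1) + 14·C(n,2) + 6·C(n,3).
At n = 17: n = 17, so a_{17} = -3 + 119 + 1904 + 4080 = 6100.

6100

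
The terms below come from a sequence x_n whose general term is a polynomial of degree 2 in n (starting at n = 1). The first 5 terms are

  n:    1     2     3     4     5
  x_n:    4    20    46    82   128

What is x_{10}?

508

1st diffs: 16, 26, 36, 46.
2nd diffs: 10, 10, 10 (constant).
Newton forward-difference form: x_n = 4 + 16·C(n-1,1) + 10·C(n-1,2).
At n = 10: n-1 = 9, so x_{10} = 4 + 144 + 360 = 508.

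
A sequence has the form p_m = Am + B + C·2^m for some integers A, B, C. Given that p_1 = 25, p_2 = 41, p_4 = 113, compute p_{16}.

327785

Write the equations: A + B + 2C = 25; 2A + B + 4C = 41; 4A + B + 16C = 113.
Subtracting the first from the second: A + 2C = 16.
Subtracting the second from the third: 2A + 12C = 72.
Solving: C = 5, A = 6, then B = 9.
Therefore p_{16} = 96 + 9 + 5·65536 = 327785.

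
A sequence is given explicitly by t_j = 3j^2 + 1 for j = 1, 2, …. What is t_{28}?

2353

t_{28} = 3·28^2 + 1 = 2353.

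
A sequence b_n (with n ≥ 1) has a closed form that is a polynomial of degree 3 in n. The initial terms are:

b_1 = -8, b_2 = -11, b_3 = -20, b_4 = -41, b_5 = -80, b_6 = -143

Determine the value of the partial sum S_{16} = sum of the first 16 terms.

1st diffs: -3, -9, -21, -39, -63.
2nd diffs: -6, -12, -18, -24.
3rd diffs: -6, -6, -6 (constant).
Newton forward-difference form: b_n = -8 + (-3)·C(n-1,1) + (-6)·C(n-1,2) + (-6)·C(n-1,3).
Continuing: …, -236, -365, -536, -755, …, b_{16} = -3413.
Summing n = 1..16 (16 terms) gives -14768.

-14768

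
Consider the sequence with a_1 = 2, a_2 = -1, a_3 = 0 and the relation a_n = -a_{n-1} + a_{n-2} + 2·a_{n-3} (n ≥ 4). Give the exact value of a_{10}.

Step forward from the initial values:
a_4 = 3, a_5 = -5, a_6 = 8, a_7 = -7, a_8 = 5, a_9 = 4, a_{10} = -13.

-13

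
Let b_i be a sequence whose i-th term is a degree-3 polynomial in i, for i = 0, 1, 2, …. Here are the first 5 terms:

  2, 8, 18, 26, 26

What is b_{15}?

1st diffs: 6, 10, 8, 0.
2nd diffs: 4, -2, -8.
3rd diffs: -6, -6 (constant).
So b_i = -i^3 + 5i^2 + 2i + 2.
Evaluating at i = 15 gives b_{15} = -2218.

-2218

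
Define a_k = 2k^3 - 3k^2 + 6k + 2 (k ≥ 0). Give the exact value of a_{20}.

14922

a_{20} = 2·20^3 - 3·20^2 + 6·20 + 2 = 14922.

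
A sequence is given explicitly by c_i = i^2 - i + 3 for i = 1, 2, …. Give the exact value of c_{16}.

c_{16} = 1·16^2 - 1·16 + 3 = 243.

243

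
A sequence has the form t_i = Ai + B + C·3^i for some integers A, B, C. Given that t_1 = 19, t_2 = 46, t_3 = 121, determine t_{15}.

The three given values yield: A + B + 3C = 19; 2A + B + 9C = 46; 3A + B + 27C = 121.
Subtracting the first from the second: A + 6C = 27.
Subtracting the second from the third: A + 18C = 75.
Solving: C = 4, A = 3, then B = 4.
Therefore t_{15} = 45 + 4 + 4·14348907 = 57395677.

57395677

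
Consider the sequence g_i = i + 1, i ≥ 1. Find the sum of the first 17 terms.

Over i = 1..17: Σi = 153.
Total = (1)·153 + (1)·17 = 170.

170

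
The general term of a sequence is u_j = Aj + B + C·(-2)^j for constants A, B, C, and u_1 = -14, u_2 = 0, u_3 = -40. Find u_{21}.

Write the equations: A + B - 2C = -14; 2A + B + 4C = 0; 3A + B - 8C = -40.
Subtracting the first from the second: A + 6C = 14.
Subtracting the second from the third: A - 12C = -40.
Solving: C = 3, A = -4, then B = -4.
So u_j = -4·j + (-4) + 3·(-2)^j; at j=21 this is -6291544.

-6291544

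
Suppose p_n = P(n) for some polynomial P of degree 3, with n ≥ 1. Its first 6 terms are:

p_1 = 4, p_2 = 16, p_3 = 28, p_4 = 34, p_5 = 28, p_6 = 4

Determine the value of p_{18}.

-3872

1st diffs: 12, 12, 6, -6, -24.
2nd diffs: 0, -6, -12, -18.
3rd diffs: -6, -6, -6 (constant).
Newton forward-difference form: p_n = 4 + 12·C(n-1,1) + (-6)·C(n-1,3).
At n = 18: n-1 = 17, so p_{18} = 4 + 204 - 4080 = -3872.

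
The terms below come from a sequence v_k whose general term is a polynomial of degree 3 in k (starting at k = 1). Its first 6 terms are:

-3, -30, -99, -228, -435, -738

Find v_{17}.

1st diffs: -27, -69, -129, -207, -303.
2nd diffs: -42, -60, -78, -96.
3rd diffs: -18, -18, -18 (constant).
So v_k = -3k^3 - 3k^2 + 3k.
Evaluating at k = 17 gives v_{17} = -15555.

-15555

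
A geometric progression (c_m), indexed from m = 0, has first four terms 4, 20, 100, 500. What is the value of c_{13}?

Common ratio r = 5.
c_m = 4·5^(m-0).
c_{13} = 4·5^13 = 4882812500.

4882812500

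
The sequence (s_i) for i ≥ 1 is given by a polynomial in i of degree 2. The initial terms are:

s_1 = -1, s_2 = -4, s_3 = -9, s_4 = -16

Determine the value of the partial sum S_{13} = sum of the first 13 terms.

1st diffs: -3, -5, -7.
2nd diffs: -2, -2 (constant).
So s_i = -i^2.
Continuing: …, -25, -36, -49, -64, …, s_{13} = -169.
Summing i = 1..13 (13 terms) gives -819.

-819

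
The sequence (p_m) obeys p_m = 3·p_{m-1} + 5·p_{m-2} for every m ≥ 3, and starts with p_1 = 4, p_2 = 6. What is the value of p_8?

Iterate the recurrence:
p_3 = 38; p_4 = 144; p_5 = 622; p_6 = 2586; p_7 = 10868; p_8 = 45534.

45534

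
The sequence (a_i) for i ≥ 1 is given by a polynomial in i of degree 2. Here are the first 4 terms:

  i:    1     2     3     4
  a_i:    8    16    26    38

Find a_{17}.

1st diffs: 8, 10, 12.
2nd diffs: 2, 2 (constant).
Newton forward-difference form: a_i = 8 + 8·C(i-1,1) + 2·C(i-1,2).
At i = 17: i-1 = 16, so a_{17} = 8 + 128 + 240 = 376.

376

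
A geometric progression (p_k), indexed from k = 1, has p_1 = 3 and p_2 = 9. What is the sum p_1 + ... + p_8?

Common ratio r = 3.
p_k = 3·3^(k-1).
S = 3·(3^8 - 1)/(3 - 1) = 3·(6561 - 1)/(2) = 9840.

9840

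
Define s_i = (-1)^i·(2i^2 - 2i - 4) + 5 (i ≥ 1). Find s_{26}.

1301

(-1)^26 = 1; 2i^2 - 2i - 4 at i=26 is 1296; so s_{26} = 1301.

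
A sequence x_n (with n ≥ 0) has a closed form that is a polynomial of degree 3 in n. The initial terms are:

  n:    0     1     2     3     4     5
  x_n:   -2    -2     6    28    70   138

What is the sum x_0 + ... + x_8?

1st diffs: 0, 8, 22, 42, 68.
2nd diffs: 8, 14, 20, 26.
3rd diffs: 6, 6, 6 (constant).
Newton forward-difference form: x_n = -2 + 8·C(n,2) + 6·C(n,3).
Continuing: 238, 376, 558.
Summing n = 0..8 (9 terms) gives 1410.

1410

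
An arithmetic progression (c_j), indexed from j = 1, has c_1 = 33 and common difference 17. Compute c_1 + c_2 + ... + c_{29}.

c_j = 33 + (j - 1)·17.
c_{29} = 509; S = 29·(33 + 509)/2 = 7859.

7859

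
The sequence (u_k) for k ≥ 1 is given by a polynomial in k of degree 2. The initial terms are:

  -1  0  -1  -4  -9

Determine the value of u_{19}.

-289

1st diffs: 1, -1, -3, -5.
2nd diffs: -2, -2, -2 (constant).
Newton forward-difference form: u_k = -1 + 1·C(k-1,1) + (-2)·C(k-1,2).
At k = 19: k-1 = 18, so u_{19} = -1 + 18 - 306 = -289.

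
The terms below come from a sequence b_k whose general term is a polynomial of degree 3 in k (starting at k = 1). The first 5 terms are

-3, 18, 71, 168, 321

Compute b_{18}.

12866

1st diffs: 21, 53, 97, 153.
2nd diffs: 32, 44, 56.
3rd diffs: 12, 12 (constant).
Newton forward-difference form: b_k = -3 + 21·C(k-1,1) + 32·C(k-1,2) + 12·C(k-1,3).
At k = 18: k-1 = 17, so b_{18} = -3 + 357 + 4352 + 8160 = 12866.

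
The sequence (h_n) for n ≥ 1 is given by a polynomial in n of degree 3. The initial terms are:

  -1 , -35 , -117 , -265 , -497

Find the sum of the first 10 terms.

-11080

1st diffs: -34, -82, -148, -232.
2nd diffs: -48, -66, -84.
3rd diffs: -18, -18 (constant).
Newton forward-difference form: h_n = -1 + (-34)·C(n-1,1) + (-48)·C(n-1,2) + (-18)·C(n-1,3).
Continuing: …, -831, -1285, -1877, -2625, …, h_{10} = -3547.
Summing n = 1..10 (10 terms) gives -11080.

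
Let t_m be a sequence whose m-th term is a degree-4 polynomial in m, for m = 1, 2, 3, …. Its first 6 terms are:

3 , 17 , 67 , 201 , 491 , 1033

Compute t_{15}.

1st diffs: 14, 50, 134, 290, 542.
2nd diffs: 36, 84, 156, 252.
3rd diffs: 48, 72, 96.
4th diffs: 24, 24 (constant).
So t_m = m^4 - 2m^3 + 5m^2 - 2m + 1.
Evaluating at m = 15 gives t_{15} = 44971.

44971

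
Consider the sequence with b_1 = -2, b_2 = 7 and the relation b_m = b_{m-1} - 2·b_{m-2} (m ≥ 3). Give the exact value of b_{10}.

Step forward from the initial values:
b_3 = 11, b_4 = -3, b_5 = -25, b_6 = -19, b_7 = 31, b_8 = 69, b_9 = 7, b_{10} = -131.

-131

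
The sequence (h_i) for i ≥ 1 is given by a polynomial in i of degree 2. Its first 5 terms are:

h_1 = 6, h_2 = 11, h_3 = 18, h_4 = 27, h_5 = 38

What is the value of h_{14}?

227

1st diffs: 5, 7, 9, 11.
2nd diffs: 2, 2, 2 (constant).
Newton forward-difference form: h_i = 6 + 5·C(i-1,1) + 2·C(i-1,2).
At i = 14: i-1 = 13, so h_{14} = 6 + 65 + 156 = 227.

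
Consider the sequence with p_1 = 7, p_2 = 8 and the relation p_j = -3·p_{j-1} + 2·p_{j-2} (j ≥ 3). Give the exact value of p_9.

Iterate the recurrence:
p_3 = -10  p_4 = 46  p_5 = -158  p_6 = 566  p_7 = -2014  p_8 = 7174  p_9 = -25550.

-25550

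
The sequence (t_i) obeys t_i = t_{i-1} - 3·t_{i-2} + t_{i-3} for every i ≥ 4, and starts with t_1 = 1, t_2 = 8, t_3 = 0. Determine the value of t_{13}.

Applying the relation repeatedly:
t_4 = -23;  t_5 = -15;  t_6 = 54;  t_7 = 76;  t_8 = -101;  t_9 = -275;  t_{10} = 104;  t_{11} = 828;  t_{12} = 241;  t_{13} = -2139.

-2139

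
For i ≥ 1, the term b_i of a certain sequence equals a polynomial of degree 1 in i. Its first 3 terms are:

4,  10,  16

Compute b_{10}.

58

1st diffs: 6, 6 (constant).
So b_i = 6i - 2.
Evaluating at i = 10 gives b_{10} = 58.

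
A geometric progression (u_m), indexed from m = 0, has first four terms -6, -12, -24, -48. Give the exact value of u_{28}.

Common ratio r = 2.
u_m = (-6)·2^(m-0).
u_{28} = (-6)·2^28 = -1610612736.

-1610612736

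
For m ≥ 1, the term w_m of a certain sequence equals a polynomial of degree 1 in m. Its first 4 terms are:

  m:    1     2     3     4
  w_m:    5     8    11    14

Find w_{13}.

1st diffs: 3, 3, 3 (constant).
So w_m = 3m + 2.
Evaluating at m = 13 gives w_{13} = 41.

41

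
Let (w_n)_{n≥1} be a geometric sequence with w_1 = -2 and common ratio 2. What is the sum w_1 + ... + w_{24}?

w_n = (-2)·2^(n-1).
S = (-2)·(2^24 - 1)/(2 - 1) = (-2)·(16777216 - 1)/(1) = -33554430.

-33554430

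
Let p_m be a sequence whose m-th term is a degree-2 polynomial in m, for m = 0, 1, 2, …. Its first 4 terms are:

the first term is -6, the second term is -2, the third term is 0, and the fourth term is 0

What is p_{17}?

1st diffs: 4, 2, 0.
2nd diffs: -2, -2 (constant).
So p_m = -m^2 + 5m - 6.
Evaluating at m = 17 gives p_{17} = -210.

-210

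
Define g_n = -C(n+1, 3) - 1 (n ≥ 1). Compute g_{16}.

-681

C(17, 3) = 680, so g_{16} = -681.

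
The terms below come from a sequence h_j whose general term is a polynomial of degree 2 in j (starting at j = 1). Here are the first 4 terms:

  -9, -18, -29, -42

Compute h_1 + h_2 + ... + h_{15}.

-1990

1st diffs: -9, -11, -13.
2nd diffs: -2, -2 (constant).
So h_j = -j^2 - 6j - 2.
Continuing: …, -57, -74, -93, -114, …, h_{15} = -317.
Summing j = 1..15 (15 terms) gives -1990.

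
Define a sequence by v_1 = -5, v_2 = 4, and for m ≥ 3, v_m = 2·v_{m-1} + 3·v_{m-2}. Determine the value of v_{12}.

Applying the relation repeatedly:
v_3 = -7, v_4 = -2, v_5 = -25, v_6 = -56, v_7 = -187, v_8 = -542, v_9 = -1645, v_{10} = -4916, v_{11} = -14767, v_{12} = -44282.
(Characteristic roots are 3 and -1.)

-44282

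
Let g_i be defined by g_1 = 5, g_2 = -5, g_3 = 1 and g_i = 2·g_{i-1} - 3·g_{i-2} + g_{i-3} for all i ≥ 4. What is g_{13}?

-829

g_4 = 22; g_5 = 36; g_6 = 7; g_7 = -72; g_8 = -129; g_9 = -35; g_{10} = 245; g_{11} = 466; g_{12} = 162; g_{13} = -829.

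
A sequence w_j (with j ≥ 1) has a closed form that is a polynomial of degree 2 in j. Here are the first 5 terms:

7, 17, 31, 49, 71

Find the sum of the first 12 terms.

1st diffs: 10, 14, 18, 22.
2nd diffs: 4, 4, 4 (constant).
So w_j = 2j^2 + 4j + 1.
Continuing: …, 97, 127, 161, 199, …, w_{12} = 337.
Summing j = 1..12 (12 terms) gives 1624.

1624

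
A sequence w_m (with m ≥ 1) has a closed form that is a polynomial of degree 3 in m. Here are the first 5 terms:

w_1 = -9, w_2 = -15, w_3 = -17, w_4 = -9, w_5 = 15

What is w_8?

243

1st diffs: -6, -2, 8, 24.
2nd diffs: 4, 10, 16.
3rd diffs: 6, 6 (constant).
Newton forward-difference form: w_m = -9 + (-6)·C(m-1,1) + 4·C(m-1,2) + 6·C(m-1,3).
At m = 8: m-1 = 7, so w_8 = -9 - 42 + 84 + 210 = 243.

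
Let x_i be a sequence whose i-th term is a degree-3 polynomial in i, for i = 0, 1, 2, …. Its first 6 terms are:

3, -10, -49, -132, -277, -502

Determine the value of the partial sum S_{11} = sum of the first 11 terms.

1st diffs: -13, -39, -83, -145, -225.
2nd diffs: -26, -44, -62, -80.
3rd diffs: -18, -18, -18 (constant).
So x_i = -3i^3 - 4i^2 - 6i + 3.
Continuing: …, -825, -1264, -1837, -2562, …, x_{10} = -3457.
Summing i = 0..10 (11 terms) gives -10912.

-10912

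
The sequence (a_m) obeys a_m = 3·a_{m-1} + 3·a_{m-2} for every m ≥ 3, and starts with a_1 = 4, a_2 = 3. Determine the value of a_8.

Compute successive terms:
a_3 = 21, a_4 = 72, a_5 = 279, a_6 = 1053, a_7 = 3996, a_8 = 15147.

15147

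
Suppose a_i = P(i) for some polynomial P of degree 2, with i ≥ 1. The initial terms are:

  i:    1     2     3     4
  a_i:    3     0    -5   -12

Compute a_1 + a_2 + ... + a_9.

1st diffs: -3, -5, -7.
2nd diffs: -2, -2 (constant).
Newton forward-difference form: a_i = 3 + (-3)·C(i-1,1) + (-2)·C(i-1,2).
Continuing: …, -21, -32, -45, -60, …, a_9 = -77.
Summing i = 1..9 (9 terms) gives -249.

-249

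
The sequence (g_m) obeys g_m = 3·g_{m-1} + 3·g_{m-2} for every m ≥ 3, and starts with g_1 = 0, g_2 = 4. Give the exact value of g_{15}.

Iterate the recurrence:
g_3 = 12;  g_4 = 48;  g_5 = 180;  …;  g_{12} = 2030508;  g_{13} = 7698240;  g_{14} = 29186244;  g_{15} = 110653452.

110653452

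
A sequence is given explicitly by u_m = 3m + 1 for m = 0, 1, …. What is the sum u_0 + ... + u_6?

Over m = 0..6: Σm = 21.
Total = (3)·21 + (1)·7 = 70.

70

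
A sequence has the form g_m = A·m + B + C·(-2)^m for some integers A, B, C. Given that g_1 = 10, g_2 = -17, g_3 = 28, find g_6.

Plug in m = 1, 2, 3: A + B - 2C = 10; 2A + B + 4C = -17; 3A + B - 8C = 28.
Subtracting the first from the second: A + 6C = -27.
Subtracting the second from the third: A - 12C = 45.
Solving: C = -4, A = -3, then B = 5.
Therefore g_6 = -18 + 5 + (-4)·64 = -269.

-269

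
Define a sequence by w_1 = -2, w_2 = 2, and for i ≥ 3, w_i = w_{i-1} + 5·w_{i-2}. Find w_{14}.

w_3 = -8;  w_4 = 2;  w_5 = -38;  …;  w_{11} = -10478;  w_{12} = -26668;  w_{13} = -79058;  w_{14} = -212398.

-212398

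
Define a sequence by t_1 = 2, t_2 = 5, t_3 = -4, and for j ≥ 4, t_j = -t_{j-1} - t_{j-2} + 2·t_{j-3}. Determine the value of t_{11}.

Step forward from the initial values:
t_4 = 3;  t_5 = 11;  t_6 = -22;  t_7 = 17;  t_8 = 27;  t_9 = -88;  t_{10} = 95;  t_{11} = 47.

47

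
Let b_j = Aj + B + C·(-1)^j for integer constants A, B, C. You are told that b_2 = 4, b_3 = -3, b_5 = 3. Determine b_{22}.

The three given values yield: 2A + B + C = 4; 3A + B - C = -3; 5A + B - C = 3.
Subtracting the first from the second: A - 2C = -7.
Subtracting the second from the third: 2A = 6.
Solving: C = 5, A = 3, then B = -7.
Hence b_{22} = 3·22 + (-7) + 5·1 = 64.

64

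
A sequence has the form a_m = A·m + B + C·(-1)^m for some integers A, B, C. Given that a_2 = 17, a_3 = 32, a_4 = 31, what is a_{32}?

227

Write the equations: 2A + B + C = 17; 3A + B - C = 32; 4A + B + C = 31.
Subtracting the first from the second: A - 2C = 15.
Subtracting the second from the third: A + 2C = -1.
Solving: C = -4, A = 7, then B = 7.
Therefore a_{32} = 224 + 7 + (-4)·1 = 227.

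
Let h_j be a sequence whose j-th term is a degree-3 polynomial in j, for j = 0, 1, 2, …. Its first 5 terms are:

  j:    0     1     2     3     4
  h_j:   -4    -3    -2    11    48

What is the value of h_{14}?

4378

1st diffs: 1, 1, 13, 37.
2nd diffs: 0, 12, 24.
3rd diffs: 12, 12 (constant).
Newton forward-difference form: h_j = -4 + 1·C(j,1) + 12·C(j,3).
At j = 14: j = 14, so h_{14} = -4 + 14 + 4368 = 4378.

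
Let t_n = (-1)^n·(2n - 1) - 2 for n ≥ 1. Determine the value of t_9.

-19

(-1)^9 = -1; 2n - 1 at n=9 is 17; so t_9 = -19.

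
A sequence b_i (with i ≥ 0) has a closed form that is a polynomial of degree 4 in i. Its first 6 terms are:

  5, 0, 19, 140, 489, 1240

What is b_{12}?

1st diffs: -5, 19, 121, 349, 751.
2nd diffs: 24, 102, 228, 402.
3rd diffs: 78, 126, 174.
4th diffs: 48, 48 (constant).
So b_i = 2i^4 + i^3 - 5i^2 - 3i + 5.
Evaluating at i = 12 gives b_{12} = 42449.

42449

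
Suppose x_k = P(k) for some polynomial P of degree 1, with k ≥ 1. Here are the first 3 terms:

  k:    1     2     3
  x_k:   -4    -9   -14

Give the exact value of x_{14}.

-69

1st diffs: -5, -5 (constant).
So x_k = -5k + 1.
Evaluating at k = 14 gives x_{14} = -69.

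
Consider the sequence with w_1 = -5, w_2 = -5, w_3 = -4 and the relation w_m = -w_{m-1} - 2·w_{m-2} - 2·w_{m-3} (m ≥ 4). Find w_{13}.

Compute successive terms:
w_4 = 24  w_5 = -6  w_6 = -34  w_7 = -2  w_8 = 82  w_9 = -10  w_{10} = -150  w_{11} = 6  w_{12} = 314  w_{13} = -26.

-26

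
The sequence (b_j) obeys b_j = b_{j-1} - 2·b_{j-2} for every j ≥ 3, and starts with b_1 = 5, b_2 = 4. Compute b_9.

-82

Compute successive terms:
b_3 = -6, b_4 = -14, b_5 = -2, b_6 = 26, b_7 = 30, b_8 = -22, b_9 = -82.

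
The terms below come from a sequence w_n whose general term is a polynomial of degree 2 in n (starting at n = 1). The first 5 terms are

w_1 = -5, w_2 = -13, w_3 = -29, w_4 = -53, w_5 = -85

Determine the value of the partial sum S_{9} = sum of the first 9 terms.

1st diffs: -8, -16, -24, -32.
2nd diffs: -8, -8, -8 (constant).
Newton forward-difference form: w_n = -5 + (-8)·C(n-1,1) + (-8)·C(n-1,2).
Continuing: -125, -173, -229, -293.
Summing n = 1..9 (9 terms) gives -1005.

-1005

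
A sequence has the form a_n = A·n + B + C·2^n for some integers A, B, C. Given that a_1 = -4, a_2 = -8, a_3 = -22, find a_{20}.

Plug in n = 1, 2, 3: A + B + 2C = -4; 2A + B + 4C = -8; 3A + B + 8C = -22.
Subtracting the first from the second: A + 2C = -4.
Subtracting the second from the third: A + 4C = -14.
Solving: C = -5, A = 6, then B = 0.
Therefore a_{20} = 120 + 0 + (-5)·1048576 = -5242760.

-5242760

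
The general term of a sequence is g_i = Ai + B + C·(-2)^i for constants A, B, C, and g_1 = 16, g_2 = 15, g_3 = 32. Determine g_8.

The three given values yield: A + B - 2C = 16; 2A + B + 4C = 15; 3A + B - 8C = 32.
Subtracting the first from the second: A + 6C = -1.
Subtracting the second from the third: A - 12C = 17.
Solving: C = -1, A = 5, then B = 9.
Hence g_8 = 5·8 + 9 + (-1)·256 = -207.

-207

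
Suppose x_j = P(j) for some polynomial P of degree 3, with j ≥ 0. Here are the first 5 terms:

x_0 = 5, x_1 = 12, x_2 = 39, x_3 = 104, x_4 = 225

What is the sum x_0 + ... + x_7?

1st diffs: 7, 27, 65, 121.
2nd diffs: 20, 38, 56.
3rd diffs: 18, 18 (constant).
Newton forward-difference form: x_j = 5 + 7·C(j,1) + 20·C(j,2) + 18·C(j,3).
Continuing: 420, 707, 1104.
Summing j = 0..7 (8 terms) gives 2616.

2616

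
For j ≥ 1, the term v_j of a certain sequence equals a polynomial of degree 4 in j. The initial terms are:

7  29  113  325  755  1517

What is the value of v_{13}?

1st diffs: 22, 84, 212, 430, 762.
2nd diffs: 62, 128, 218, 332.
3rd diffs: 66, 90, 114.
4th diffs: 24, 24 (constant).
Newton forward-difference form: v_j = 7 + 22·C(j-1,1) + 62·C(j-1,2) + 66·C(j-1,3) + 24·C(j-1,4).
At j = 13: j-1 = 12, so v_{13} = 7 + 264 + 4092 + 14520 + 11880 = 30763.

30763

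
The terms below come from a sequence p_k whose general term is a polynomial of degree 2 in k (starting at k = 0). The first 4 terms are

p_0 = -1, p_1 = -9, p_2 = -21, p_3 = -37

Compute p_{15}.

1st diffs: -8, -12, -16.
2nd diffs: -4, -4 (constant).
Newton forward-difference form: p_k = -1 + (-8)·C(k,1) + (-4)·C(k,2).
At k = 15: k = 15, so p_{15} = -1 - 120 - 420 = -541.

-541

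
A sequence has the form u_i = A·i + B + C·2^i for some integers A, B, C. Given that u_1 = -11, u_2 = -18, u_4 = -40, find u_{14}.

-16458

Write the equations: A + B + 2C = -11; 2A + B + 4C = -18; 4A + B + 16C = -40.
Subtracting the first from the second: A + 2C = -7.
Subtracting the second from the third: 2A + 12C = -22.
Solving: C = -1, A = -5, then B = -4.
So u_i = -5·i + (-4) + (-1)·2^i; at i=14 this is -16458.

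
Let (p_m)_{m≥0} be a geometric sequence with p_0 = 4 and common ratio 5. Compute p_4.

2500

p_m = 4·5^(m-0).
p_4 = 4·5^4 = 2500.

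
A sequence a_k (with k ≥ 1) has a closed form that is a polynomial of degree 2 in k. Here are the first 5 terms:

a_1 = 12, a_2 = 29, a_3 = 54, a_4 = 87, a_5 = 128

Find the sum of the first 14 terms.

1st diffs: 17, 25, 33, 41.
2nd diffs: 8, 8, 8 (constant).
Newton forward-difference form: a_k = 12 + 17·C(k-1,1) + 8·C(k-1,2).
Continuing: …, 177, 234, 299, 372, …, a_{14} = 857.
Summing k = 1..14 (14 terms) gives 4627.

4627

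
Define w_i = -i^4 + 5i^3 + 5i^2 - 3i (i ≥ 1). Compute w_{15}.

-32670

w_{15} = -1·15^4 + 5·15^3 + 5·15^2 - 3·15 = -32670.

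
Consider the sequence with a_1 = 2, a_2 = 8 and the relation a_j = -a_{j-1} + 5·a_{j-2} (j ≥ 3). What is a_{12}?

Compute successive terms:
a_3 = 2, a_4 = 38, a_5 = -28, a_6 = 218, a_7 = -358, a_8 = 1448, a_9 = -3238, a_{10} = 10478, a_{11} = -26668, a_{12} = 79058.

79058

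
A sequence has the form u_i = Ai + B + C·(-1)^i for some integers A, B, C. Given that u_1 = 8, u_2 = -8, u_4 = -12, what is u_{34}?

-72

Plug in i = 1, 2, 4: A + B - C = 8; 2A + B + C = -8; 4A + B + C = -12.
Subtracting the first from the second: A + 2C = -16.
Subtracting the second from the third: 2A = -4.
Solving: C = -7, A = -2, then B = 3.
Therefore u_{34} = -68 + 3 + (-7)·1 = -72.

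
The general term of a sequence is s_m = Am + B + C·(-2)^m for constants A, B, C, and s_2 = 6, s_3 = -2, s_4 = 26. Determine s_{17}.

Plug in m = 2, 3, 4: 2A + B + 4C = 6; 3A + B - 8C = -2; 4A + B + 16C = 26.
Subtracting the first from the second: A - 12C = -8.
Subtracting the second from the third: A + 24C = 28.
Solving: C = 1, A = 4, then B = -6.
Hence s_{17} = 4·17 + (-6) + 1·(-131072) = -131010.

-131010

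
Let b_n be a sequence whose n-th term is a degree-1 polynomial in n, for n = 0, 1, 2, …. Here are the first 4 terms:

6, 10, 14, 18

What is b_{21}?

90

1st diffs: 4, 4, 4 (constant).
So b_n = 4n + 6.
Evaluating at n = 21 gives b_{21} = 90.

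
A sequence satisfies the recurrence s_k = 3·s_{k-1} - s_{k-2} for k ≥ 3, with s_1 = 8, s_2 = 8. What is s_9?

4880

Step forward from the initial values:
s_3 = 16, s_4 = 40, s_5 = 104, s_6 = 272, s_7 = 712, s_8 = 1864, s_9 = 4880.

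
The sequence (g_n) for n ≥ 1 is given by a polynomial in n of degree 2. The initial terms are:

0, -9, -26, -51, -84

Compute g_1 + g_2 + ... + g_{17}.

-6664

1st diffs: -9, -17, -25, -33.
2nd diffs: -8, -8, -8 (constant).
So g_n = -4n^2 + 3n + 1.
Continuing: …, -125, -174, -231, -296, …, g_{17} = -1104.
Summing n = 1..17 (17 terms) gives -6664.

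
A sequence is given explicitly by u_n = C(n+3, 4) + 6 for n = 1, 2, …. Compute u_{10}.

C(13, 4) = 715, so u_{10} = 721.

721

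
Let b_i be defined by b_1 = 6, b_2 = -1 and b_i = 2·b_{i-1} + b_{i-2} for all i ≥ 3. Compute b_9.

606

Applying the relation repeatedly:
b_3 = 4  b_4 = 7  b_5 = 18  b_6 = 43  b_7 = 104  b_8 = 251  b_9 = 606.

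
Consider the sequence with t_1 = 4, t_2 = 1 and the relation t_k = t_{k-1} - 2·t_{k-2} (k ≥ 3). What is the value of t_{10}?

Applying the relation repeatedly:
t_3 = -7  t_4 = -9  t_5 = 5  t_6 = 23  t_7 = 13  t_8 = -33  t_9 = -59  t_{10} = 7.

7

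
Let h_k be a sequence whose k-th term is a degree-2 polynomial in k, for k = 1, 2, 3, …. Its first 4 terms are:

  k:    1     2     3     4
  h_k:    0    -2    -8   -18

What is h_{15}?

-392

1st diffs: -2, -6, -10.
2nd diffs: -4, -4 (constant).
So h_k = -2k^2 + 4k - 2.
Evaluating at k = 15 gives h_{15} = -392.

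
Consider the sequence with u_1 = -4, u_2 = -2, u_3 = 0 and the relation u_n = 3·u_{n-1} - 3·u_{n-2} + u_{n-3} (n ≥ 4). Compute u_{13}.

Compute successive terms:
u_4 = 2;  u_5 = 4;  u_6 = 6;  u_7 = 8;  u_8 = 10;  u_9 = 12;  u_{10} = 14;  u_{11} = 16;  u_{12} = 18;  u_{13} = 20.

20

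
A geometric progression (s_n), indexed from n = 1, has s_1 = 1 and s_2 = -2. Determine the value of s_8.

-128

Common ratio r = -2.
s_n = 1·(-2)^(n-1).
s_8 = 1·(-2)^7 = -128.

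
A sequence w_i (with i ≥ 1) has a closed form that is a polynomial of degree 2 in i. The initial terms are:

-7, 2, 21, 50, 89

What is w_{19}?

1st diffs: 9, 19, 29, 39.
2nd diffs: 10, 10, 10 (constant).
Newton forward-difference form: w_i = -7 + 9·C(i-1,1) + 10·C(i-1,2).
At i = 19: i-1 = 18, so w_{19} = -7 + 162 + 1530 = 1685.

1685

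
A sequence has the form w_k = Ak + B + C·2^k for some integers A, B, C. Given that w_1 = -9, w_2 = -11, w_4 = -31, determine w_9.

The three given values yield: A + B + 2C = -9; 2A + B + 4C = -11; 4A + B + 16C = -31.
Subtracting the first from the second: A + 2C = -2.
Subtracting the second from the third: 2A + 12C = -20.
Solving: C = -2, A = 2, then B = -7.
So w_k = 2·k + (-7) + (-2)·2^k; at k=9 this is -1013.

-1013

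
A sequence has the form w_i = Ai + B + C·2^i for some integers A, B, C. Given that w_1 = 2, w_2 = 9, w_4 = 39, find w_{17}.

262190

Plug in i = 1, 2, 4: A + B + 2C = 2; 2A + B + 4C = 9; 4A + B + 16C = 39.
Subtracting the first from the second: A + 2C = 7.
Subtracting the second from the third: 2A + 12C = 30.
Solving: C = 2, A = 3, then B = -5.
Hence w_{17} = 3·17 + (-5) + 2·131072 = 262190.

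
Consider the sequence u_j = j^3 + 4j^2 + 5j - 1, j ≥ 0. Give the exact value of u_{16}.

u_{16} = 1·16^3 + 4·16^2 + 5·16 - 1 = 5199.

5199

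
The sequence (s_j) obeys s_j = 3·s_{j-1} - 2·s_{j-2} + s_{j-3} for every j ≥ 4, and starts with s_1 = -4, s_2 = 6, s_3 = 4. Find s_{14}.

-24070

Step forward from the initial values:
s_4 = -4;  s_5 = -14;  s_6 = -30;  …;  s_{11} = -1916;  s_{12} = -4454;  s_{13} = -10354;  s_{14} = -24070.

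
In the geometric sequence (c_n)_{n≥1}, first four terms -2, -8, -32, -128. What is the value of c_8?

Common ratio r = 4.
c_n = (-2)·4^(n-1).
c_8 = (-2)·4^7 = -32768.

-32768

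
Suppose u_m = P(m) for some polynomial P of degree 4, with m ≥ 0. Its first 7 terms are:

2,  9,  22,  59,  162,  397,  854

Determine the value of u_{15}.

1st diffs: 7, 13, 37, 103, 235, 457.
2nd diffs: 6, 24, 66, 132, 222.
3rd diffs: 18, 42, 66, 90.
4th diffs: 24, 24, 24 (constant).
Newton forward-difference form: u_m = 2 + 7·C(m,1) + 6·C(m,2) + 18·C(m,3) + 24·C(m,4).
At m = 15: m = 15, so u_{15} = 2 + 105 + 630 + 8190 + 32760 = 41687.

41687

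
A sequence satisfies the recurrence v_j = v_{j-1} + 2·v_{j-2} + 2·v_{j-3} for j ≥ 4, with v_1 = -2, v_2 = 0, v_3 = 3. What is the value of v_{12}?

1141

v_4 = -1;  v_5 = 5;  v_6 = 9;  v_7 = 17;  v_8 = 45;  v_9 = 97;  v_{10} = 221;  v_{11} = 505;  v_{12} = 1141.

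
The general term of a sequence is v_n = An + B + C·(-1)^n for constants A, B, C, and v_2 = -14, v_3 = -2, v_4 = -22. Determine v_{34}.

-142

Plug in n = 2, 3, 4: 2A + B + C = -14; 3A + B - C = -2; 4A + B + C = -22.
Subtracting the first from the second: A - 2C = 12.
Subtracting the second from the third: A + 2C = -20.
Solving: C = -8, A = -4, then B = 2.
Therefore v_{34} = -136 + 2 + (-8)·1 = -142.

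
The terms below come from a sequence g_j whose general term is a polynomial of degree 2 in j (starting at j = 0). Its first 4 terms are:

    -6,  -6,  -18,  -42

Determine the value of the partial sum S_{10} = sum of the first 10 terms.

-1500

1st diffs: 0, -12, -24.
2nd diffs: -12, -12 (constant).
Newton forward-difference form: g_j = -6 + (-12)·C(j,2).
Continuing: …, -78, -126, -186, -258, …, g_9 = -438.
Summing j = 0..9 (10 terms) gives -1500.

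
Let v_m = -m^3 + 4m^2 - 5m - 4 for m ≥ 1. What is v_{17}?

-3846

v_{17} = -1·17^3 + 4·17^2 - 5·17 - 4 = -3846.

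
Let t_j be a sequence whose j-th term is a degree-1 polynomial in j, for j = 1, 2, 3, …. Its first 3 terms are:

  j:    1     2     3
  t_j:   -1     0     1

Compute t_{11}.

9

1st diffs: 1, 1 (constant).
So t_j = j - 2.
Evaluating at j = 11 gives t_{11} = 9.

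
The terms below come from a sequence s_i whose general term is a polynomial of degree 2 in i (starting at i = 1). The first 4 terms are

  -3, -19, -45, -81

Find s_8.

-325

1st diffs: -16, -26, -36.
2nd diffs: -10, -10 (constant).
So s_i = -5i^2 - i + 3.
Evaluating at i = 8 gives s_8 = -325.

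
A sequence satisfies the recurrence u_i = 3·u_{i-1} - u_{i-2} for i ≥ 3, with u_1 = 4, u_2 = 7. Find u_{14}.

Compute successive terms:
u_3 = 17, u_4 = 44, u_5 = 115, …, u_{11} = 37019, u_{12} = 96917, u_{13} = 253732, u_{14} = 664279.

664279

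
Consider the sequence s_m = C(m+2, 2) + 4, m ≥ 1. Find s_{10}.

C(12, 2) = 66, so s_{10} = 70.

70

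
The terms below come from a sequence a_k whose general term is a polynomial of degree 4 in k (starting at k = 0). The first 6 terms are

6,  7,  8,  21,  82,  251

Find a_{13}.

1st diffs: 1, 1, 13, 61, 169.
2nd diffs: 0, 12, 48, 108.
3rd diffs: 12, 36, 60.
4th diffs: 24, 24 (constant).
So a_k = k^4 - 4k^3 + 5k^2 - k + 6.
Evaluating at k = 13 gives a_{13} = 20611.

20611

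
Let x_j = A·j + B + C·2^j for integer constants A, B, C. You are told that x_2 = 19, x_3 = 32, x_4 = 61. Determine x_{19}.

The three given values yield: 2A + B + 4C = 19; 3A + B + 8C = 32; 4A + B + 16C = 61.
Subtracting the first from the second: A + 4C = 13.
Subtracting the second from the third: A + 8C = 29.
Solving: C = 4, A = -3, then B = 9.
Therefore x_{19} = -57 + 9 + 4·524288 = 2097104.

2097104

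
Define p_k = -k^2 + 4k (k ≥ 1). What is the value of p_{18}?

-252

p_{18} = -1·18^2 + 4·18 = -252.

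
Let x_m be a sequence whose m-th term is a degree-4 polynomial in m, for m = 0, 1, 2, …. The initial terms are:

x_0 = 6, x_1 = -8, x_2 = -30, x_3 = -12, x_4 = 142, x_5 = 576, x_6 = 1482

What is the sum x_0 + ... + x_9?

20646

1st diffs: -14, -22, 18, 154, 434, 906.
2nd diffs: -8, 40, 136, 280, 472.
3rd diffs: 48, 96, 144, 192.
4th diffs: 48, 48, 48 (constant).
Newton forward-difference form: x_m = 6 + (-14)·C(m,1) + (-8)·C(m,2) + 48·C(m,3) + 48·C(m,4).
Continuing: 3100, 5718, 9672.
Summing m = 0..9 (10 terms) gives 20646.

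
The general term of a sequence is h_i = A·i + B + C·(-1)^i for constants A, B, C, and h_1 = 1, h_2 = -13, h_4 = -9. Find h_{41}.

The three given values yield: A + B - C = 1; 2A + B + C = -13; 4A + B + C = -9.
Subtracting the first from the second: A + 2C = -14.
Subtracting the second from the third: 2A = 4.
Solving: C = -8, A = 2, then B = -9.
Hence h_{41} = 2·41 + (-9) + (-8)·(-1) = 81.

81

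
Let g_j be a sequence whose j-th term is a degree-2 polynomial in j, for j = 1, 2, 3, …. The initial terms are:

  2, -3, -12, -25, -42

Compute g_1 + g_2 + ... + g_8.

1st diffs: -5, -9, -13, -17.
2nd diffs: -4, -4, -4 (constant).
So g_j = -2j^2 + j + 3.
Continuing: -63, -88, -117.
Summing j = 1..8 (8 terms) gives -348.

-348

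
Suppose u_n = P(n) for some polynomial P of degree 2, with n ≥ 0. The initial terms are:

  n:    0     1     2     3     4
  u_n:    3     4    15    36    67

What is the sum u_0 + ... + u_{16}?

6987

1st diffs: 1, 11, 21, 31.
2nd diffs: 10, 10, 10 (constant).
Newton forward-difference form: u_n = 3 + 1·C(n,1) + 10·C(n,2).
Continuing: …, 108, 159, 220, 291, …, u_{16} = 1219.
Summing n = 0..16 (17 terms) gives 6987.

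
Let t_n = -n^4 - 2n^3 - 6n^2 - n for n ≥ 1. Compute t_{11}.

t_{11} = -1·11^4 - 2·11^3 - 6·11^2 - 1·11 = -18040.

-18040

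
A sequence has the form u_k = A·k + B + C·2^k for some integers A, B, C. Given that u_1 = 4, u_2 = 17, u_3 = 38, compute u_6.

277

At k = 1, 2, 3: A + B + 2C = 4; 2A + B + 4C = 17; 3A + B + 8C = 38.
Subtracting the first from the second: A + 2C = 13.
Subtracting the second from the third: A + 4C = 21.
Solving: C = 4, A = 5, then B = -9.
Hence u_6 = 5·6 + (-9) + 4·64 = 277.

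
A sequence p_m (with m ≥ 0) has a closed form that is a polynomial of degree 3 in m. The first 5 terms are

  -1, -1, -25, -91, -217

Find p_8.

1st diffs: 0, -24, -66, -126.
2nd diffs: -24, -42, -60.
3rd diffs: -18, -18 (constant).
So p_m = -3m^3 - 3m^2 + 6m - 1.
Evaluating at m = 8 gives p_8 = -1681.

-1681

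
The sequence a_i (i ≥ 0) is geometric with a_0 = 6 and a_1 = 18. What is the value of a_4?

486

Common ratio r = 3.
a_i = 6·3^(i-0).
a_4 = 6·3^4 = 486.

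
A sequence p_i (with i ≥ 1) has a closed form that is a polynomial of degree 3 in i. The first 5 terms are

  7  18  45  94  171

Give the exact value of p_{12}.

1998

1st diffs: 11, 27, 49, 77.
2nd diffs: 16, 22, 28.
3rd diffs: 6, 6 (constant).
Newton forward-difference form: p_i = 7 + 11·C(i-1,1) + 16·C(i-1,2) + 6·C(i-1,3).
At i = 12: i-1 = 11, so p_{12} = 7 + 121 + 880 + 990 = 1998.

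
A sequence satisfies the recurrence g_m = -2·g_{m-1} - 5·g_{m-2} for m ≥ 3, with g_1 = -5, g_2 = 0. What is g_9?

3475

Applying the relation repeatedly:
g_3 = 25;  g_4 = -50;  g_5 = -25;  g_6 = 300;  g_7 = -475;  g_8 = -550;  g_9 = 3475.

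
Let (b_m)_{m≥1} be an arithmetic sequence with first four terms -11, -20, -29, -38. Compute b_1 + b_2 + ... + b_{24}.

Common difference d = -9.
b_m = -11 + (m - 1)·(-9).
b_{24} = -218; S = 24·(-11 + (-218))/2 = -2748.

-2748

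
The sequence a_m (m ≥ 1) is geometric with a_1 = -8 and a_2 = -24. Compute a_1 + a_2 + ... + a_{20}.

Common ratio r = 3.
a_m = (-8)·3^(m-1).
S = (-8)·(3^20 - 1)/(3 - 1) = (-8)·(3486784401 - 1)/(2) = -13947137600.

-13947137600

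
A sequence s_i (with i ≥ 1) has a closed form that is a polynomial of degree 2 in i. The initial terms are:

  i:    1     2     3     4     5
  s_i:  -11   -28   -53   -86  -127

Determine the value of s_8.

1st diffs: -17, -25, -33, -41.
2nd diffs: -8, -8, -8 (constant).
Newton forward-difference form: s_i = -11 + (-17)·C(i-1,1) + (-8)·C(i-1,2).
At i = 8: i-1 = 7, so s_8 = -11 - 119 - 168 = -298.

-298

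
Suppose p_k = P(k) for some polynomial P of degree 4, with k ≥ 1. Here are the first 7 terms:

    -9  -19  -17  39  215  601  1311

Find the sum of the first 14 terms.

1st diffs: -10, 2, 56, 176, 386, 710.
2nd diffs: 12, 54, 120, 210, 324.
3rd diffs: 42, 66, 90, 114.
4th diffs: 24, 24, 24 (constant).
Newton forward-difference form: p_k = -9 + (-10)·C(k-1,1) + 12·C(k-1,2) + 42·C(k-1,3) + 24·C(k-1,4).
Continuing: …, 2483, 4279, 6885, 10511, …, p_{14} = 29969.
Summing k = 1..14 (14 terms) gives 93422.

93422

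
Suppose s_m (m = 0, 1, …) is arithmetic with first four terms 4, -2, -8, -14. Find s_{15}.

-86

Common difference d = -6.
s_m = 4 + (m - 0)·(-6).
s_{15} = 4 + 15·(-6) = -86.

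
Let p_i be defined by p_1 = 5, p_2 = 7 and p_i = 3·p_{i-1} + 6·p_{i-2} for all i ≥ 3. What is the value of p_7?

16875

Iterate the recurrence:
p_3 = 51; p_4 = 195; p_5 = 891; p_6 = 3843; p_7 = 16875.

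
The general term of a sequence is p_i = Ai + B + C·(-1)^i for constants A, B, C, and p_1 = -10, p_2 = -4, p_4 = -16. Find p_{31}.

Plug in i = 1, 2, 4: A + B - C = -10; 2A + B + C = -4; 4A + B + C = -16.
Subtracting the first from the second: A + 2C = 6.
Subtracting the second from the third: 2A = -12.
Solving: C = 6, A = -6, then B = 2.
Hence p_{31} = -6·31 + 2 + 6·(-1) = -190.

-190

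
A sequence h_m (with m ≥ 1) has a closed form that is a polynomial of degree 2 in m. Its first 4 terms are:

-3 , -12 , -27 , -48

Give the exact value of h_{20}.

-1200

1st diffs: -9, -15, -21.
2nd diffs: -6, -6 (constant).
Newton forward-difference form: h_m = -3 + (-9)·C(m-1,1) + (-6)·C(m-1,2).
At m = 20: m-1 = 19, so h_{20} = -3 - 171 - 1026 = -1200.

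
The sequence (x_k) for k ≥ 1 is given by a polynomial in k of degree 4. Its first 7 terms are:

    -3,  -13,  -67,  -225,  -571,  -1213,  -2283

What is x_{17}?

1st diffs: -10, -54, -158, -346, -642, -1070.
2nd diffs: -44, -104, -188, -296, -428.
3rd diffs: -60, -84, -108, -132.
4th diffs: -24, -24, -24 (constant).
Newton forward-difference form: x_k = -3 + (-10)·C(k-1,1) + (-44)·C(k-1,2) + (-60)·C(k-1,3) + (-24)·C(k-1,4).
At k = 17: k-1 = 16, so x_{17} = -3 - 160 - 5280 - 33600 - 43680 = -82723.

-82723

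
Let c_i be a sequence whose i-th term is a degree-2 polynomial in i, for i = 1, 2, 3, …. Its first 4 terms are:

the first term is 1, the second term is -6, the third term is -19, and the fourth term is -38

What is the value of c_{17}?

-831

1st diffs: -7, -13, -19.
2nd diffs: -6, -6 (constant).
Newton forward-difference form: c_i = 1 + (-7)·C(i-1,1) + (-6)·C(i-1,2).
At i = 17: i-1 = 16, so c_{17} = 1 - 112 - 720 = -831.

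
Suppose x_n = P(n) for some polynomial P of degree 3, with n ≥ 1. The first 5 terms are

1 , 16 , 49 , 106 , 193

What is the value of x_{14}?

1st diffs: 15, 33, 57, 87.
2nd diffs: 18, 24, 30.
3rd diffs: 6, 6 (constant).
Newton forward-difference form: x_n = 1 + 15·C(n-1,1) + 18·C(n-1,2) + 6·C(n-1,3).
At n = 14: n-1 = 13, so x_{14} = 1 + 195 + 1404 + 1716 = 3316.

3316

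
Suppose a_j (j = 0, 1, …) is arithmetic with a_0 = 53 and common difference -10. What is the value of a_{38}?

-327

a_j = 53 + (j - 0)·(-10).
a_{38} = 53 + 38·(-10) = -327.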